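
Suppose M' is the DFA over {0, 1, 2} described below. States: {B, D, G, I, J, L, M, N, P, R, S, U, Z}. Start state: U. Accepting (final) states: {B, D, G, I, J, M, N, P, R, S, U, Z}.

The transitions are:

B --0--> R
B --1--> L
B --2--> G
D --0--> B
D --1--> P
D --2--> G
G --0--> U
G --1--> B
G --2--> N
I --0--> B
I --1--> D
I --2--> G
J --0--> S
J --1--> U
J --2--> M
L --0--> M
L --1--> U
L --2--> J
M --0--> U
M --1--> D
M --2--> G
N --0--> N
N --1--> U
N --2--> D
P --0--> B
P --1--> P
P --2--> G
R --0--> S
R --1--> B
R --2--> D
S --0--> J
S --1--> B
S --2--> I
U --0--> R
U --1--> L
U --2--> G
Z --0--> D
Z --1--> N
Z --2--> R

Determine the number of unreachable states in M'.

1

Starting at U and following transitions, the reachable set is {B, D, G, I, J, L, M, N, P, R, S, U}. That leaves Z unreachable — 1 in total.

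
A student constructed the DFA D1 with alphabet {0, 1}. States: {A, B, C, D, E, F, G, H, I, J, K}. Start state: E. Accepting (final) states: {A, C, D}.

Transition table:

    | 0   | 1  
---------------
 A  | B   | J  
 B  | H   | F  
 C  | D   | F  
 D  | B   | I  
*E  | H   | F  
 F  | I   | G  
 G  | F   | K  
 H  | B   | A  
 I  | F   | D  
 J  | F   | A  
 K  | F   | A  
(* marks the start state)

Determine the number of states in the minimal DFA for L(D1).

6

First remove the unreachable states {C}; 10 states remain.
Start with accepting vs non-accepting: {A,D} | {B,E,F,G,H,I,J,K}.
Split {B,E,F,G,H,I,J,K} by δ(·,1) → {B,E,F,G} and {H,I,J,K}.
Refine {B,E,F,G} on symbol 0: members go to different blocks, giving {B,E,F} and {G}.
Refine {B,E,F} on symbol 1: members go to different blocks, giving {B,E} and {F}.
Split {H,I,J,K} by δ(·,0) → {I,J,K} and {H}.
Stable partition: {A,D} | {B,E} | {I,J,K} | {G} | {F} | {H} — 6 equivalence classes.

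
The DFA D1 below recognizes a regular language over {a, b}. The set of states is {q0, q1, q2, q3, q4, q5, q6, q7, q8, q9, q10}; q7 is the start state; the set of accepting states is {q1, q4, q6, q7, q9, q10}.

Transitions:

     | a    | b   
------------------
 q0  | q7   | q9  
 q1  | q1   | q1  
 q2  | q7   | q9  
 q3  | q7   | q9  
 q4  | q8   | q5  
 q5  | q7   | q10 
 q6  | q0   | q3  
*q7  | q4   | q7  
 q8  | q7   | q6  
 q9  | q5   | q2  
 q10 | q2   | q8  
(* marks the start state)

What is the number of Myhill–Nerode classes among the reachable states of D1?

3

Reachable states from the start: {q0,q2,q3,q4,q5,q6,q7,q8,q9,q10}. Unreachable: {q1} — drop them.
Start with accepting vs non-accepting: {q4,q6,q7,q9,q10} | {q0,q2,q3,q5,q8}.
Split {q4,q6,q7,q9,q10} by δ(·,a) → {q4,q6,q9,q10} and {q7}.
Stable partition: {q4,q6,q9,q10} | {q0,q2,q3,q5,q8} | {q7} — 3 equivalence classes.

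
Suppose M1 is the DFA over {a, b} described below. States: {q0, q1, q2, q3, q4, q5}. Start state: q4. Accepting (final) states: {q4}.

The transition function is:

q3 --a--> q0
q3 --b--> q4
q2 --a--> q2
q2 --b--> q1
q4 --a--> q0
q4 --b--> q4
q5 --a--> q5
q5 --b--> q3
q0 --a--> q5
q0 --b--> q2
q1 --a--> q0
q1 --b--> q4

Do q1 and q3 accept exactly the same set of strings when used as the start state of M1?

Yes

Every state is reachable, so we keep all 6.
Start with accepting vs non-accepting: {q4} | {q0,q1,q2,q3,q5}.
Split {q0,q1,q2,q3,q5} by δ(·,b) → {q0,q2,q5} and {q1,q3}.
Refine {q0,q2,q5} on symbol b: members go to different blocks, giving {q2,q5} and {q0}.
Stable partition: {q4} | {q2,q5} | {q1,q3} | {q0} — 4 equivalence classes.
q1 and q3 lie in the same block of the stable partition, so they are equivalent — no string distinguishes them.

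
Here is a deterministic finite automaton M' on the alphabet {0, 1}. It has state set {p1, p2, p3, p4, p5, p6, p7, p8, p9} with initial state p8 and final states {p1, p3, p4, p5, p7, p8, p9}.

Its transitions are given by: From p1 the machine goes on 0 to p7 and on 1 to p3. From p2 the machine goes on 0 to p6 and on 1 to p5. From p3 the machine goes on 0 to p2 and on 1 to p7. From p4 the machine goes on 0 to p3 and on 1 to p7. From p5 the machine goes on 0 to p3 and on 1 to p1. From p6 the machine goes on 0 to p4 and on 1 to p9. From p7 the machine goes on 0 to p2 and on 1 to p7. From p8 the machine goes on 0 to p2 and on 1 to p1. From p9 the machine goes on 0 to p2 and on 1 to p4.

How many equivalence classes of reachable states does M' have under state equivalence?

Every state is reachable, so we keep all 9.
P0 = {p1,p3,p4,p5,p7,p8,p9} | {p2,p6}.
Split {p1,p3,p4,p5,p7,p8,p9} by δ(·,0) → {p3,p7,p8,p9} and {p1,p4,p5}.
On input 1, block {p3,p7,p8,p9} splits into {p3,p7} and {p8,p9}.
Split {p2,p6} by δ(·,0) → {p2} and {p6}.
Split {p1,p4,p5} by δ(·,1) → {p1,p4} and {p5}.
Stable partition: {p3,p7} | {p2} | {p1,p4} | {p8,p9} | {p6} | {p5} — 6 equivalence classes.

6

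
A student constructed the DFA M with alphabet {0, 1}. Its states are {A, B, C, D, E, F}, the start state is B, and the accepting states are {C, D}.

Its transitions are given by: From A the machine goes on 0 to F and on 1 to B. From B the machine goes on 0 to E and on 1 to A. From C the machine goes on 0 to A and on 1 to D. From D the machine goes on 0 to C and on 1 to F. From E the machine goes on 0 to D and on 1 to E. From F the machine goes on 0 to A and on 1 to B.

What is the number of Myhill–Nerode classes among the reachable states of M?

P0 = {C,D} | {A,B,E,F}.
Refine {C,D} on symbol 0: members go to different blocks, giving {C} and {D}.
Split {A,B,E,F} by δ(·,0) → {A,B,F} and {E}.
On input 0, block {A,B,F} splits into {A,F} and {B}.
No further refinement is possible. Final partition (5 blocks): {C} | {A,F} | {D} | {E} | {B}.

5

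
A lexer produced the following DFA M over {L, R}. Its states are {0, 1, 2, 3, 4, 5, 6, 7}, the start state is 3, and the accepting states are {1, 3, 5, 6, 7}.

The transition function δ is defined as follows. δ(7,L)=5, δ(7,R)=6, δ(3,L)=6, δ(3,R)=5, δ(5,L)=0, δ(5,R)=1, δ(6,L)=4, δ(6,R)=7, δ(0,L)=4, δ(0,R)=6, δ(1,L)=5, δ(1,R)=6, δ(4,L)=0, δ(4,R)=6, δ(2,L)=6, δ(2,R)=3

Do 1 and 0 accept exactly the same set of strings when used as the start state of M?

No

States {2} cannot be reached from the start state, so discard them.
Start with accepting vs non-accepting: {1,3,5,6,7} | {0,4}.
Split {1,3,5,6,7} by δ(·,L) → {1,3,7} and {5,6}.
No further refinement is possible. Final partition (3 blocks): {1,3,7} | {0,4} | {5,6}.
1 and 0 end up in different blocks, so they are distinguishable. For instance, the string 'ε' is accepted from only 1.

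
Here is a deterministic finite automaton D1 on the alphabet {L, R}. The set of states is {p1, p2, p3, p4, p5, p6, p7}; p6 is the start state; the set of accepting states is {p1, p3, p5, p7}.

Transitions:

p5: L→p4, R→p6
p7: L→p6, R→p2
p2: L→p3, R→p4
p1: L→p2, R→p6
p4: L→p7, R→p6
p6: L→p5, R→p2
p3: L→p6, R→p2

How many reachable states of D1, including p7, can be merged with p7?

First remove the unreachable states {p1}; 6 states remain.
Start with accepting vs non-accepting: {p3,p5,p7} | {p2,p4,p6}.
The partition is now stable with 2 blocks: {p3,p5,p7} | {p2,p4,p6}.
State p7 belongs to the block {p3,p5,p7}, which has 3 states.

3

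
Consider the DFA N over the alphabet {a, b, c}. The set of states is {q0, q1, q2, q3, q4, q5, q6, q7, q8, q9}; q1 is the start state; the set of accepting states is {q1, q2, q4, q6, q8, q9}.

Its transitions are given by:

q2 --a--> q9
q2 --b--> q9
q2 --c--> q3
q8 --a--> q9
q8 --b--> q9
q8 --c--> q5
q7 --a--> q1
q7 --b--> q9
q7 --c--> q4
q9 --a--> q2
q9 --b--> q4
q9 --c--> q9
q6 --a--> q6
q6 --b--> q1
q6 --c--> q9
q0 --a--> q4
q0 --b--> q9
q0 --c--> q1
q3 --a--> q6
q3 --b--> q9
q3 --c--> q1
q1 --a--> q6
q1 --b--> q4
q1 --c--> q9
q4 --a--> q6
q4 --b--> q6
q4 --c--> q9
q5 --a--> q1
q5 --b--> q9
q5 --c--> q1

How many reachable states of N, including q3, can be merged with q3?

1

First remove the unreachable states {q0,q5,q7,q8}; 6 states remain.
P0 = {q1,q2,q4,q6,q9} | {q3}.
Refine {q1,q2,q4,q6,q9} on symbol c: members go to different blocks, giving {q1,q4,q6,q9} and {q2}.
Split {q1,q4,q6,q9} by δ(·,a) → {q1,q4,q6} and {q9}.
The partition is now stable with 4 blocks: {q1,q4,q6} | {q3} | {q2} | {q9}.
State q3 belongs to the block {q3}, which has 1 states.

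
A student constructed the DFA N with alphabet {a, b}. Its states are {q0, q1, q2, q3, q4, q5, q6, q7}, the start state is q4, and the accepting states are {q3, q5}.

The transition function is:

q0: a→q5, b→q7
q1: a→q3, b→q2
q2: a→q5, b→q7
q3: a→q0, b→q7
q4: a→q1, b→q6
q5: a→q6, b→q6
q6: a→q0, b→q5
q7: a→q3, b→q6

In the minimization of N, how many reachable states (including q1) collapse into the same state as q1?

1

Every state is reachable, so we keep all 8.
P0 = {q3,q5} | {q0,q1,q2,q4,q6,q7}.
Refine {q0,q1,q2,q4,q6,q7} on symbol a: members go to different blocks, giving {q0,q1,q2,q7} and {q4,q6}.
Split {q3,q5} by δ(·,a) → {q3} and {q5}.
Refine {q0,q1,q2,q7} on symbol a: members go to different blocks, giving {q0,q2} and {q1,q7}.
Split {q4,q6} by δ(·,a) → {q4} and {q6}.
Refine {q1,q7} on symbol b: members go to different blocks, giving {q1} and {q7}.
The partition is now stable with 7 blocks: {q3} | {q0,q2} | {q4} | {q5} | {q1} | {q6} | {q7}.
State q1 belongs to the block {q1}, which has 1 states.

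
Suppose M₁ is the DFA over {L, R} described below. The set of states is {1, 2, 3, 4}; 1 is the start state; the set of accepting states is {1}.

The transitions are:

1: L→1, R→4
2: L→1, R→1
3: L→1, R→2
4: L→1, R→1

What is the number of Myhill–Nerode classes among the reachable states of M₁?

First remove the unreachable states {2,3}; 2 states remain.
Initial partition by acceptance: {1} | {4}.
The partition is now stable with 2 blocks: {1} | {4}.

2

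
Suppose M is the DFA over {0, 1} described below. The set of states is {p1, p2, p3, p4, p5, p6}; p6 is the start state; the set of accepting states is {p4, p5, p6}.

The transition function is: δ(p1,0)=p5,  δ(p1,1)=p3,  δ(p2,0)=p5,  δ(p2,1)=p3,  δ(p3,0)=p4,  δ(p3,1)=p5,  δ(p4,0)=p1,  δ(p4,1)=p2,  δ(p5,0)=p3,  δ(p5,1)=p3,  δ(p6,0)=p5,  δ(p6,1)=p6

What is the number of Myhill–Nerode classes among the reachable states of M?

Start with accepting vs non-accepting: {p4,p5,p6} | {p1,p2,p3}.
Refine {p4,p5,p6} on symbol 0: members go to different blocks, giving {p4,p5} and {p6}.
Split {p1,p2,p3} by δ(·,1) → {p1,p2} and {p3}.
Refine {p4,p5} on symbol 0: members go to different blocks, giving {p4} and {p5}.
Stable partition: {p4} | {p1,p2} | {p6} | {p3} | {p5} — 5 equivalence classes.

5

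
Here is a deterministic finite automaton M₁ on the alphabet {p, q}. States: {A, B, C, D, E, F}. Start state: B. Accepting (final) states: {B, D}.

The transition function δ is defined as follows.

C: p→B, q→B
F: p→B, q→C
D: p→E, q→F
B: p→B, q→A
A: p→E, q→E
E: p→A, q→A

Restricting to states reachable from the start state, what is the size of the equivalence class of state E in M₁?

First remove the unreachable states {C,D,F}; 3 states remain.
Start with accepting vs non-accepting: {B} | {A,E}.
Stable partition: {B} | {A,E} — 2 equivalence classes.
The equivalence class containing E is {A,E}, of size 2.

2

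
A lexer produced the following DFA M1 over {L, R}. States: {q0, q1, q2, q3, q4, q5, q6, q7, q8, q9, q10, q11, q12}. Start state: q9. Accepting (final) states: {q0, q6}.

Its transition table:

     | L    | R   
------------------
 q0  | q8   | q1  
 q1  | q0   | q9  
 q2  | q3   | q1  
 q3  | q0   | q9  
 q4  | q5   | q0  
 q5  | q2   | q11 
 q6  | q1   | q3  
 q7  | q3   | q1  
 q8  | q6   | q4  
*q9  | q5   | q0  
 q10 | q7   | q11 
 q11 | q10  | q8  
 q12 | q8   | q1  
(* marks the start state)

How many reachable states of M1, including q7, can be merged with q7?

Reachable states from the start: {q0,q1,q2,q3,q4,q5,q6,q7,q8,q9,q10,q11}. Unreachable: {q12} — drop them.
Initial partition by acceptance: {q0,q6} | {q1,q2,q3,q4,q5,q7,q8,q9,q10,q11}.
Split {q1,q2,q3,q4,q5,q7,q8,q9,q10,q11} by δ(·,L) → {q2,q4,q5,q7,q9,q10,q11} and {q1,q3,q8}.
Refine {q2,q4,q5,q7,q9,q10,q11} on symbol L: members go to different blocks, giving {q4,q5,q9,q10,q11} and {q2,q7}.
Refine {q4,q5,q9,q10,q11} on symbol L: members go to different blocks, giving {q4,q9,q11} and {q5,q10}.
Refine {q4,q9,q11} on symbol R: members go to different blocks, giving {q4,q9} and {q11}.
No further refinement is possible. Final partition (6 blocks): {q0,q6} | {q4,q9} | {q1,q3,q8} | {q2,q7} | {q5,q10} | {q11}.
State q7 belongs to the block {q2,q7}, which has 2 states.

2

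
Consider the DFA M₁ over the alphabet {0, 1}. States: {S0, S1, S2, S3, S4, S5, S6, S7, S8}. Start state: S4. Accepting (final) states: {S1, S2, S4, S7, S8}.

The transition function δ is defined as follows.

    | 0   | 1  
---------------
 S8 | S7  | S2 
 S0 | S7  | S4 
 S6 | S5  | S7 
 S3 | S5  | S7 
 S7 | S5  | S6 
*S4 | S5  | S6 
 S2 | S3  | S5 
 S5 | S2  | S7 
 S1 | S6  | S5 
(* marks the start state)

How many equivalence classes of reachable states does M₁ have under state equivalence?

First remove the unreachable states {S0,S1,S8}; 6 states remain.
P0 = {S2,S4,S7} | {S3,S5,S6}.
Refine {S3,S5,S6} on symbol 0: members go to different blocks, giving {S3,S6} and {S5}.
Refine {S2,S4,S7} on symbol 0: members go to different blocks, giving {S4,S7} and {S2}.
The partition is now stable with 4 blocks: {S4,S7} | {S3,S6} | {S5} | {S2}.

4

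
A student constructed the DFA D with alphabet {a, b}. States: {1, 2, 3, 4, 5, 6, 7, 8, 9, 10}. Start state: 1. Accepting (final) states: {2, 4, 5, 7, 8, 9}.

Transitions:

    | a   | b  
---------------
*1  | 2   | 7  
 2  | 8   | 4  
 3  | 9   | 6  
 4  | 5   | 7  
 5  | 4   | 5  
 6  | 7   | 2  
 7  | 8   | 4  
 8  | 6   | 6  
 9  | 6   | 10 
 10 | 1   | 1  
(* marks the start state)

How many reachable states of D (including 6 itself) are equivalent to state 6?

2

States {3,9,10} cannot be reached from the start state, so discard them.
Start with accepting vs non-accepting: {2,4,5,7,8} | {1,6}.
Split {2,4,5,7,8} by δ(·,a) → {2,4,5,7} and {8}.
Refine {2,4,5,7} on symbol a: members go to different blocks, giving {2,7} and {4,5}.
On input b, block {4,5} splits into {4} and {5}.
The partition is now stable with 5 blocks: {2,7} | {1,6} | {8} | {4} | {5}.
State 6 belongs to the block {1,6}, which has 2 states.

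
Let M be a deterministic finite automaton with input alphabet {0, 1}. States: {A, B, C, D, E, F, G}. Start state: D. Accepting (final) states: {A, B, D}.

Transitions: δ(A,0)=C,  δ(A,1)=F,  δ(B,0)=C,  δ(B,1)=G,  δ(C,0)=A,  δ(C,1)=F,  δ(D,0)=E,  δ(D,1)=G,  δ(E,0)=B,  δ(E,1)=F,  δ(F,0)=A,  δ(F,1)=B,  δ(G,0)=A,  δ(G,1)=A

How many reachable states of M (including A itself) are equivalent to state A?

3

All states are reachable from the start state.
Initial partition by acceptance: {A,B,D} | {C,E,F,G}.
Refine {C,E,F,G} on symbol 1: members go to different blocks, giving {C,E} and {F,G}.
No further refinement is possible. Final partition (3 blocks): {A,B,D} | {C,E} | {F,G}.
The equivalence class containing A is {A,B,D}, of size 3.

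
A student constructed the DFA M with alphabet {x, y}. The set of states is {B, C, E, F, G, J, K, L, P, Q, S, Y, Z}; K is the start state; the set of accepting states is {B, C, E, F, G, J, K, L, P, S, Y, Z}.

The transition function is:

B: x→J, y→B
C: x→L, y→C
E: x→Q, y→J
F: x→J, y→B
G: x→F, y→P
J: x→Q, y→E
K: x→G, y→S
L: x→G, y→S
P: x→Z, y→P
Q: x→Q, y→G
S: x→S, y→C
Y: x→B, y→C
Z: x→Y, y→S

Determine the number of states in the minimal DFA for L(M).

All states are reachable from the start state.
Initial partition by acceptance: {B,C,E,F,G,J,K,L,P,S,Y,Z} | {Q}.
Split {B,C,E,F,G,J,K,L,P,S,Y,Z} by δ(·,x) → {B,C,F,G,K,L,P,S,Y,Z} and {E,J}.
Refine {B,C,F,G,K,L,P,S,Y,Z} on symbol x: members go to different blocks, giving {C,G,K,L,P,S,Y,Z} and {B,F}.
Split {C,G,K,L,P,S,Y,Z} by δ(·,x) → {C,K,L,P,S,Z} and {G,Y}.
Split {C,K,L,P,S,Z} by δ(·,x) → {C,P,S} and {K,L,Z}.
Refine {C,P,S} on symbol x: members go to different blocks, giving {C,P} and {S}.
No further refinement is possible. Final partition (7 blocks): {C,P} | {Q} | {E,J} | {B,F} | {G,Y} | {K,L,Z} | {S}.

7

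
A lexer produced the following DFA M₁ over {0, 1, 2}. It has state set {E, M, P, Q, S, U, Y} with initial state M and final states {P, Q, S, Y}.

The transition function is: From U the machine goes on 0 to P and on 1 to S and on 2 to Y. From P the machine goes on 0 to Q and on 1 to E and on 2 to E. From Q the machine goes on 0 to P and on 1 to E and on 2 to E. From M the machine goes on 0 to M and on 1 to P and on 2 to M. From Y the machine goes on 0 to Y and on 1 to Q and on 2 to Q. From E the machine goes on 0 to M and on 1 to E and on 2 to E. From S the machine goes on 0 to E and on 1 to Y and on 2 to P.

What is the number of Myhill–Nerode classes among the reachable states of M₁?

3

Reachable states from the start: {E,M,P,Q}. Unreachable: {S,U,Y} — drop them.
Start with accepting vs non-accepting: {P,Q} | {E,M}.
Split {E,M} by δ(·,1) → {M} and {E}.
The partition is now stable with 3 blocks: {P,Q} | {M} | {E}.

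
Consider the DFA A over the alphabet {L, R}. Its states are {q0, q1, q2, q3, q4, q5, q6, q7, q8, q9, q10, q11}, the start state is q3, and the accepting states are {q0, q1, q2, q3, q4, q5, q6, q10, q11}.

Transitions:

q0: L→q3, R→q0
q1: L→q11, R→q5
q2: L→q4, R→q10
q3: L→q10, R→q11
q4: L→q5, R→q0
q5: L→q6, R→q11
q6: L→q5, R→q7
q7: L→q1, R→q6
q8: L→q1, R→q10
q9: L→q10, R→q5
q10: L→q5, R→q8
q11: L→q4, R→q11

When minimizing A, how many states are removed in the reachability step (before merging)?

2

No path from q3 leads to q2, q9; the other 10 states are all reachable.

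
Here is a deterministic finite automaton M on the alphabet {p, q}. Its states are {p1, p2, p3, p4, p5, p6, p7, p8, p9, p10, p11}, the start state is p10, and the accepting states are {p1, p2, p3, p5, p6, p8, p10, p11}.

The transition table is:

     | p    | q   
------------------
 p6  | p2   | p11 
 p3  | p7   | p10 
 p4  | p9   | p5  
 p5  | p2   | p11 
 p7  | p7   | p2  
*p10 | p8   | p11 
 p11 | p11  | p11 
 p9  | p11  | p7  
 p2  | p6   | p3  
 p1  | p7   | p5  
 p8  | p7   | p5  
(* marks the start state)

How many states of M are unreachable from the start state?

3

Starting at p10 and following transitions, the reachable set is {p2, p3, p5, p6, p7, p8, p10, p11}. That leaves p1, p4, p9 unreachable — 3 in total.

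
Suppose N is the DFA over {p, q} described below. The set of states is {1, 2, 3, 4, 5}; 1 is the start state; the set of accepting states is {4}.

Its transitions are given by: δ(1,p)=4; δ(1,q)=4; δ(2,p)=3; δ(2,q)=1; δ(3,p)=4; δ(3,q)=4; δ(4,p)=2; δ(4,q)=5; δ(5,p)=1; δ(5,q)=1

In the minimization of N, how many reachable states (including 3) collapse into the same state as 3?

2

All states are reachable from the start state.
P0 = {4} | {1,2,3,5}.
Split {1,2,3,5} by δ(·,p) → {1,3} and {2,5}.
The partition is now stable with 3 blocks: {4} | {1,3} | {2,5}.
State 3 belongs to the block {1,3}, which has 2 states.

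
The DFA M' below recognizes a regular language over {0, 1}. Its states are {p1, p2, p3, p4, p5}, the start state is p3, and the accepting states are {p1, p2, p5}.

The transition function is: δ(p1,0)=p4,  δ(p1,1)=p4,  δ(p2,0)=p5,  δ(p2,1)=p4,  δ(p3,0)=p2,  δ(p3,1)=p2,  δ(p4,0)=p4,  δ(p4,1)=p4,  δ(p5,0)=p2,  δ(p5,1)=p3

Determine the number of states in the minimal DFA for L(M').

First remove the unreachable states {p1}; 4 states remain.
P0 = {p2,p5} | {p3,p4}.
Split {p3,p4} by δ(·,0) → {p3} and {p4}.
Split {p2,p5} by δ(·,1) → {p2} and {p5}.
Stable partition: {p2} | {p3} | {p4} | {p5} — 4 equivalence classes.

4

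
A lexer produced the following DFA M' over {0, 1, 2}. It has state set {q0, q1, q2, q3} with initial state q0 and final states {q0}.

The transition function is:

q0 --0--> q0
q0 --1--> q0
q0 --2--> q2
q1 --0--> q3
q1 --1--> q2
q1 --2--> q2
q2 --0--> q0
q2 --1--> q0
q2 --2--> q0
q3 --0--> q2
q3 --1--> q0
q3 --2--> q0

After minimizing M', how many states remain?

Reachable states from the start: {q0,q2}. Unreachable: {q1,q3} — drop them.
Start with accepting vs non-accepting: {q0} | {q2}.
The partition is now stable with 2 blocks: {q0} | {q2}.

2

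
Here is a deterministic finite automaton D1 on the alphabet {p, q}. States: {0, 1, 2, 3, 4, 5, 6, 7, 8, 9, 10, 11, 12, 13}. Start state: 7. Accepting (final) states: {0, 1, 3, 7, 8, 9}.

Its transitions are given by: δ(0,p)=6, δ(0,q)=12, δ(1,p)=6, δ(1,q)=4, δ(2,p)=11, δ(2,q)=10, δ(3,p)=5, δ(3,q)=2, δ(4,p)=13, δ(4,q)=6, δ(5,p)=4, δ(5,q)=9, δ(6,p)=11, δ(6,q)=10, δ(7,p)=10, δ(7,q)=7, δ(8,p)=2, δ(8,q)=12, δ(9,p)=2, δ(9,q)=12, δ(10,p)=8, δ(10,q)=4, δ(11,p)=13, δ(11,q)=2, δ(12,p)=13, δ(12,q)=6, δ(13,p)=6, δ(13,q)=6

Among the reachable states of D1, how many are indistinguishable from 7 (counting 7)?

States {0,1,3,5,9} cannot be reached from the start state, so discard them.
Start with accepting vs non-accepting: {7,8} | {2,4,6,10,11,12,13}.
Refine {7,8} on symbol q: members go to different blocks, giving {7} and {8}.
Split {2,4,6,10,11,12,13} by δ(·,p) → {2,4,6,11,12,13} and {10}.
Split {2,4,6,11,12,13} by δ(·,q) → {4,11,12,13} and {2,6}.
On input p, block {4,11,12,13} splits into {4,11,12} and {13}.
The partition is now stable with 6 blocks: {7} | {4,11,12} | {8} | {10} | {2,6} | {13}.
The equivalence class containing 7 is {7}, of size 1.

1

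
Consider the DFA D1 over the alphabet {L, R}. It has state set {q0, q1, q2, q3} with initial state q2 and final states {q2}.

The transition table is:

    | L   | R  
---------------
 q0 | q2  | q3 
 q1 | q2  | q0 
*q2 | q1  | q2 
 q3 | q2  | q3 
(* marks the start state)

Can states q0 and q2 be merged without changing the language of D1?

No

Start with accepting vs non-accepting: {q2} | {q0,q1,q3}.
No further refinement is possible. Final partition (2 blocks): {q2} | {q0,q1,q3}.
q0 and q2 end up in different blocks, so they are distinguishable. For instance, the string 'ε' is accepted from only q2.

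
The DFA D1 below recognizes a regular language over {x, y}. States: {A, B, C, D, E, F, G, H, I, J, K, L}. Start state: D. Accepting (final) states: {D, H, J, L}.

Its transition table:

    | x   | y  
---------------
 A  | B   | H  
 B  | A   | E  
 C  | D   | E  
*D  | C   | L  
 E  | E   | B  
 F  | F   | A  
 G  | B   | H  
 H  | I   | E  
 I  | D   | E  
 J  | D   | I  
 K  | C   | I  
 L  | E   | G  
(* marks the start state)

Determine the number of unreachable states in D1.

3

No path from D leads to F, J, K; the other 9 states are all reachable.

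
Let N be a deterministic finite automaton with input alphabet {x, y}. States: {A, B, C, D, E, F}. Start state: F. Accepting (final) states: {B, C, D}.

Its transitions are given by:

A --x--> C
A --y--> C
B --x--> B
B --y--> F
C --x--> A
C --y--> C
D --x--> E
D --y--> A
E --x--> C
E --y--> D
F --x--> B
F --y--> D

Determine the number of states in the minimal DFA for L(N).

Initial partition by acceptance: {B,C,D} | {A,E,F}.
On input x, block {B,C,D} splits into {C,D} and {B}.
Refine {C,D} on symbol y: members go to different blocks, giving {C} and {D}.
Refine {A,E,F} on symbol x: members go to different blocks, giving {A,E} and {F}.
Refine {A,E} on symbol y: members go to different blocks, giving {A} and {E}.
Stable partition: {C} | {A} | {B} | {D} | {F} | {E} — 6 equivalence classes.

6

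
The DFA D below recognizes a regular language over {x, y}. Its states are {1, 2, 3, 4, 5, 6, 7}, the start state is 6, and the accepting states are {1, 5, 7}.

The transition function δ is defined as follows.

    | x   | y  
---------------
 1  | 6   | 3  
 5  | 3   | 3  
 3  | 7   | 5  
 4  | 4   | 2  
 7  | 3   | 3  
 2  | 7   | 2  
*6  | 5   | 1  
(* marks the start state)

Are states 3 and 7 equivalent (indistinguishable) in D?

Reachable states from the start: {1,3,5,6,7}. Unreachable: {2,4} — drop them.
Initial partition by acceptance: {1,5,7} | {3,6}.
Stable partition: {1,5,7} | {3,6} — 2 equivalence classes.
3 and 7 end up in different blocks, so they are distinguishable. For instance, the string 'ε' is accepted from only 7.

No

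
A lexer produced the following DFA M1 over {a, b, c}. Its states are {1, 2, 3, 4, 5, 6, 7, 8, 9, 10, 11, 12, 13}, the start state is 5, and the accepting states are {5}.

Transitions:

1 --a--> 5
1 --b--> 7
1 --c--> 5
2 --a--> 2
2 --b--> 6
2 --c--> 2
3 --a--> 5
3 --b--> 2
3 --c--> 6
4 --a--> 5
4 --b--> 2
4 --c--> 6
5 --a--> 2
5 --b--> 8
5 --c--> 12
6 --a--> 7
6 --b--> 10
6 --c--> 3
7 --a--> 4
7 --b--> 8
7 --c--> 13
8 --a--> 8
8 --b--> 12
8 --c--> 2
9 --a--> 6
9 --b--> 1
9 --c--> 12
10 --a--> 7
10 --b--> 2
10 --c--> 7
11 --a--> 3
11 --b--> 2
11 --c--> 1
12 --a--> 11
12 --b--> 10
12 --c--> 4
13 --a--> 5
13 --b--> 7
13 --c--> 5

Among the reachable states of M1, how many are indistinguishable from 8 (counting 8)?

2

Reachable states from the start: {1,2,3,4,5,6,7,8,10,11,12,13}. Unreachable: {9} — drop them.
Initial partition by acceptance: {5} | {1,2,3,4,6,7,8,10,11,12,13}.
Split {1,2,3,4,6,7,8,10,11,12,13} by δ(·,a) → {2,6,7,8,10,11,12} and {1,3,4,13}.
On input a, block {2,6,7,8,10,11,12} splits into {2,6,8,10,12} and {7,11}.
On input a, block {2,6,8,10,12} splits into {6,10,12} and {2,8}.
Split {6,10,12} by δ(·,b) → {6,12} and {10}.
On input b, block {1,3,4,13} splits into {1,13} and {3,4}.
No further refinement is possible. Final partition (7 blocks): {5} | {6,12} | {1,13} | {7,11} | {2,8} | {10} | {3,4}.
State 8 belongs to the block {2,8}, which has 2 states.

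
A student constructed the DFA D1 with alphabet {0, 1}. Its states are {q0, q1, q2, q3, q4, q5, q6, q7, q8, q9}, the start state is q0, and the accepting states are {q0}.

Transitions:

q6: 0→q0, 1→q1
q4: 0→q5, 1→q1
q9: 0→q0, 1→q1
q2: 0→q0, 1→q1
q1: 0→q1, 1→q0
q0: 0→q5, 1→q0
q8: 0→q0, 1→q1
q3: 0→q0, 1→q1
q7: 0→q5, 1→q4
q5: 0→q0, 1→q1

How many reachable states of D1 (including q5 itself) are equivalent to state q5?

States {q2,q3,q4,q6,q7,q8,q9} cannot be reached from the start state, so discard them.
Start with accepting vs non-accepting: {q0} | {q1,q5}.
On input 0, block {q1,q5} splits into {q1} and {q5}.
Stable partition: {q0} | {q1} | {q5} — 3 equivalence classes.
The equivalence class containing q5 is {q5}, of size 1.

1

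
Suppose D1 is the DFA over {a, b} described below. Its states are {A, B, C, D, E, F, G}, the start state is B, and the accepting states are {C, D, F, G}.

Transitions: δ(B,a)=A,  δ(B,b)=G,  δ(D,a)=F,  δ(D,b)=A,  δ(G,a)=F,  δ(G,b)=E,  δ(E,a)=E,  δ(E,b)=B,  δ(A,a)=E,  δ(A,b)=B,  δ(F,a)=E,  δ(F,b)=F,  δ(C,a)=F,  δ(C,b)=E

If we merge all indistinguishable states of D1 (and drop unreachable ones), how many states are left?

4

Reachable states from the start: {A,B,E,F,G}. Unreachable: {C,D} — drop them.
P0 = {F,G} | {A,B,E}.
Refine {F,G} on symbol a: members go to different blocks, giving {F} and {G}.
Split {A,B,E} by δ(·,b) → {A,E} and {B}.
The partition is now stable with 4 blocks: {F} | {A,E} | {G} | {B}.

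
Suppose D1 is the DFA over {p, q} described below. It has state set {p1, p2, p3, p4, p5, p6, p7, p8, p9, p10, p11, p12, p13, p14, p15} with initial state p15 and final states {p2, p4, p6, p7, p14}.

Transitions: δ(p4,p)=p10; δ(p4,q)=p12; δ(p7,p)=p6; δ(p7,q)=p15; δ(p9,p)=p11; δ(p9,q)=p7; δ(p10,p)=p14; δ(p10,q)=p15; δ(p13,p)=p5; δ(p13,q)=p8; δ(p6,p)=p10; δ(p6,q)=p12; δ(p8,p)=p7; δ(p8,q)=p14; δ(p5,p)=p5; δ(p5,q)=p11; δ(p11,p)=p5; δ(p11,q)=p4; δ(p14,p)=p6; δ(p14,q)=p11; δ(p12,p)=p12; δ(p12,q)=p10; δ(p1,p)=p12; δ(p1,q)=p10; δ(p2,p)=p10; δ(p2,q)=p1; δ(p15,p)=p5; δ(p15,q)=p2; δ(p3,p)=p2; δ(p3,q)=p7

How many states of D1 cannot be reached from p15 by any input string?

5

No path from p15 leads to p3, p7, p8, p9, p13; the other 10 states are all reachable.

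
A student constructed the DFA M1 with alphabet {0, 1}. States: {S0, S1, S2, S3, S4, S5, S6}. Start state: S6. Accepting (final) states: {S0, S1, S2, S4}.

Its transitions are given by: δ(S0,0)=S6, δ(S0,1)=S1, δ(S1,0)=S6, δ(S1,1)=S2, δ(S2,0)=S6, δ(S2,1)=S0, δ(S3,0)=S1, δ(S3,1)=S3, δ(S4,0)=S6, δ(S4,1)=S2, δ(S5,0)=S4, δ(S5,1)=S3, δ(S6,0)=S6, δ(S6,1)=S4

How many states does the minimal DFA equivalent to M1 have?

2

First remove the unreachable states {S3,S5}; 5 states remain.
Initial partition by acceptance: {S0,S1,S2,S4} | {S6}.
No further refinement is possible. Final partition (2 blocks): {S0,S1,S2,S4} | {S6}.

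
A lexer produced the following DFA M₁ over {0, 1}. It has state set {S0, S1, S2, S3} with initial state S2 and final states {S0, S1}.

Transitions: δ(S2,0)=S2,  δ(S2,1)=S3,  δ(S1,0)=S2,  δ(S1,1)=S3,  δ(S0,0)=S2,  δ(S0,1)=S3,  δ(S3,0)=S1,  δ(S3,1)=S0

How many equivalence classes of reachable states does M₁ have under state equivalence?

Every state is reachable, so we keep all 4.
Start with accepting vs non-accepting: {S0,S1} | {S2,S3}.
Split {S2,S3} by δ(·,0) → {S2} and {S3}.
No further refinement is possible. Final partition (3 blocks): {S0,S1} | {S2} | {S3}.

3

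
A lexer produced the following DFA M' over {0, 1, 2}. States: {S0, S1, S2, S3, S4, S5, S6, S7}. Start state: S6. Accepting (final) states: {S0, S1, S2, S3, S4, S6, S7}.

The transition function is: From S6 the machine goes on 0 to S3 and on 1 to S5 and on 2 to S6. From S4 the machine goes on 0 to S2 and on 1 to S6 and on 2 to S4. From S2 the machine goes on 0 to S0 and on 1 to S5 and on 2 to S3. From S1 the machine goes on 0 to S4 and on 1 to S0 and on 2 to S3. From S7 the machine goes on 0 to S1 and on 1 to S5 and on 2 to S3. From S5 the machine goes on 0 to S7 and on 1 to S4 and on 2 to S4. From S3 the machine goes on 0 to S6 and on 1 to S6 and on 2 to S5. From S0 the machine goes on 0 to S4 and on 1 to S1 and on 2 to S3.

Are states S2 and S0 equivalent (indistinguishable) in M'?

Initial partition by acceptance: {S0,S1,S2,S3,S4,S6,S7} | {S5}.
Split {S0,S1,S2,S3,S4,S6,S7} by δ(·,1) → {S0,S1,S3,S4} and {S2,S6,S7}.
Refine {S0,S1,S3,S4} on symbol 0: members go to different blocks, giving {S0,S1} and {S3,S4}.
Refine {S2,S6,S7} on symbol 0: members go to different blocks, giving {S2,S7} and {S6}.
On input 0, block {S3,S4} splits into {S3} and {S4}.
Stable partition: {S0,S1} | {S5} | {S2,S7} | {S3} | {S6} | {S4} — 6 equivalence classes.
S2 and S0 end up in different blocks, so they are distinguishable. For instance, the string '1' is accepted from only S0.

No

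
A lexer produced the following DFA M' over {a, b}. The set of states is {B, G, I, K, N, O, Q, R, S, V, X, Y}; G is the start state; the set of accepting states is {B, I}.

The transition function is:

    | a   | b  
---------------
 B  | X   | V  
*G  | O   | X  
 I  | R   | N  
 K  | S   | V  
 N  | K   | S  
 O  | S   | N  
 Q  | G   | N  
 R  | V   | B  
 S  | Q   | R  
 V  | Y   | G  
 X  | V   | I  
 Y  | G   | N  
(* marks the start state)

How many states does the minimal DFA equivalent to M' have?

Every state is reachable, so we keep all 12.
Start with accepting vs non-accepting: {B,I} | {G,K,N,O,Q,R,S,V,X,Y}.
Split {G,K,N,O,Q,R,S,V,X,Y} by δ(·,b) → {G,K,N,O,Q,S,V,Y} and {R,X}.
Refine {G,K,N,O,Q,S,V,Y} on symbol b: members go to different blocks, giving {K,N,O,Q,V,Y} and {G,S}.
Split {K,N,O,Q,V,Y} by δ(·,a) → {K,O,Q,Y} and {N,V}.
Stable partition: {B,I} | {K,O,Q,Y} | {R,X} | {G,S} | {N,V} — 5 equivalence classes.

5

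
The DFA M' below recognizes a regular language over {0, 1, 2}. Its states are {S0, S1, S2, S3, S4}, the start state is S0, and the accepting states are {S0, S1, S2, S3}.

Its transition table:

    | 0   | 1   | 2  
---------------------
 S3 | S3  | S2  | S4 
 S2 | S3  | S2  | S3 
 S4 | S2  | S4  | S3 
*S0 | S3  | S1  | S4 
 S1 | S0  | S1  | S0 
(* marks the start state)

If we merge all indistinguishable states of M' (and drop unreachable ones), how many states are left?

All states are reachable from the start state.
P0 = {S0,S1,S2,S3} | {S4}.
Split {S0,S1,S2,S3} by δ(·,2) → {S0,S3} and {S1,S2}.
The partition is now stable with 3 blocks: {S0,S3} | {S4} | {S1,S2}.

3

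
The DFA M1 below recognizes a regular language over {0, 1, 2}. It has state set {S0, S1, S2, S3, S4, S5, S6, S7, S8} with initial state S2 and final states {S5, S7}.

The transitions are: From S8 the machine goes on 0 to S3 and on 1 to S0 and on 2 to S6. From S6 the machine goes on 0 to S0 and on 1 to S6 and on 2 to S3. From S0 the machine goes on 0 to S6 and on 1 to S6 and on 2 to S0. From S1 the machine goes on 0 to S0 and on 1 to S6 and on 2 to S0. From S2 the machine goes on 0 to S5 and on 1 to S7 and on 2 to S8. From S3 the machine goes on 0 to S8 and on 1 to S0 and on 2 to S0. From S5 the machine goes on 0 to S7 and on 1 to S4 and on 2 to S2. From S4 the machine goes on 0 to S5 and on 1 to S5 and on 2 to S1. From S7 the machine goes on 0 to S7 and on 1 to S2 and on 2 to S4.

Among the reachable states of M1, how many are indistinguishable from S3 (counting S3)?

5

P0 = {S5,S7} | {S0,S1,S2,S3,S4,S6,S8}.
On input 0, block {S0,S1,S2,S3,S4,S6,S8} splits into {S0,S1,S3,S6,S8} and {S2,S4}.
No further refinement is possible. Final partition (3 blocks): {S5,S7} | {S0,S1,S3,S6,S8} | {S2,S4}.
State S3 belongs to the block {S0,S1,S3,S6,S8}, which has 5 states.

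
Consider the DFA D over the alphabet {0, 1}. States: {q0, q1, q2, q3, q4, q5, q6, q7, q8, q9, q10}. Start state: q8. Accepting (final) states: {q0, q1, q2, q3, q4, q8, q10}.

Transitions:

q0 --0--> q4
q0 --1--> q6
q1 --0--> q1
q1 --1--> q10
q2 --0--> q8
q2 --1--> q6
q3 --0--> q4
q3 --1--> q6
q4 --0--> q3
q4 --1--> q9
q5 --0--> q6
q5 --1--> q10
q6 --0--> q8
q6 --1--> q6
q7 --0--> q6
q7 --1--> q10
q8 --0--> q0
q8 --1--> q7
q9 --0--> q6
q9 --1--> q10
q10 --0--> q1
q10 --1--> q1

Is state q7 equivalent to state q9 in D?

First remove the unreachable states {q2,q5}; 9 states remain.
Start with accepting vs non-accepting: {q0,q1,q3,q4,q8,q10} | {q6,q7,q9}.
Refine {q0,q1,q3,q4,q8,q10} on symbol 1: members go to different blocks, giving {q0,q3,q4,q8} and {q1,q10}.
Split {q6,q7,q9} by δ(·,0) → {q7,q9} and {q6}.
Split {q0,q3,q4,q8} by δ(·,1) → {q0,q3} and {q4,q8}.
The partition is now stable with 5 blocks: {q0,q3} | {q7,q9} | {q1,q10} | {q6} | {q4,q8}.
q7 and q9 lie in the same block of the stable partition, so they are equivalent — no string distinguishes them.

Yes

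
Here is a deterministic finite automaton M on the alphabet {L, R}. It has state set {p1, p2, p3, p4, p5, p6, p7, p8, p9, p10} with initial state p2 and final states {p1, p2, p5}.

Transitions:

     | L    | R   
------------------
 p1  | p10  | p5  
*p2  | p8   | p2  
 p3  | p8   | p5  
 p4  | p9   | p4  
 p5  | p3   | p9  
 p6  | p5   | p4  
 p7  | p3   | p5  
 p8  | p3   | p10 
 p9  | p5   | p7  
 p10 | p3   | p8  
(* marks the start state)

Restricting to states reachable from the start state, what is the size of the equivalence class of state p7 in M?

1

States {p1,p4,p6} cannot be reached from the start state, so discard them.
Start with accepting vs non-accepting: {p2,p5} | {p3,p7,p8,p9,p10}.
Split {p2,p5} by δ(·,R) → {p2} and {p5}.
Split {p3,p7,p8,p9,p10} by δ(·,L) → {p3,p7,p8,p10} and {p9}.
On input R, block {p3,p7,p8,p10} splits into {p3,p7} and {p8,p10}.
Split {p3,p7} by δ(·,L) → {p3} and {p7}.
Stable partition: {p2} | {p3} | {p5} | {p9} | {p8,p10} | {p7} — 6 equivalence classes.
The equivalence class containing p7 is {p7}, of size 1.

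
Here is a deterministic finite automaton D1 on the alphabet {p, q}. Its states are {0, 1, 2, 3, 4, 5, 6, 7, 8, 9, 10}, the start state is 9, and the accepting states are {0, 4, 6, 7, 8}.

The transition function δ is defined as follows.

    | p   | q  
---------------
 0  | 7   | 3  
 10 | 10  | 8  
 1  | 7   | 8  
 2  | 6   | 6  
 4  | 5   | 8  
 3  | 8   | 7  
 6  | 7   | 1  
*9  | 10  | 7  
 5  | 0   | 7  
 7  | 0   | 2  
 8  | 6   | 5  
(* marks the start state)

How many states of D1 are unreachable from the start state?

No path from 9 leads to 4; the other 10 states are all reachable.

1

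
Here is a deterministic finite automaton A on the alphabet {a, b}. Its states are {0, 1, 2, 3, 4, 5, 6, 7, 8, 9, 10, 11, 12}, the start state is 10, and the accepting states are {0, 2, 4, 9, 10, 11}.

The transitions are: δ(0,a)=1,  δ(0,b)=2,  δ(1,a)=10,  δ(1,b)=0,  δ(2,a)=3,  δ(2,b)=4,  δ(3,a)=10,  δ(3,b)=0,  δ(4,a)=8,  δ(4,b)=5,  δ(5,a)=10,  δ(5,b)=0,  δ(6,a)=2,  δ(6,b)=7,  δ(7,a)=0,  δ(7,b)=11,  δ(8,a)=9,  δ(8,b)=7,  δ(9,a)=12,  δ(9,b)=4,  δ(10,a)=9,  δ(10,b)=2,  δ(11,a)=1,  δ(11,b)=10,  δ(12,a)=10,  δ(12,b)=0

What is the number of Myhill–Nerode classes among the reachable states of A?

8

States {6} cannot be reached from the start state, so discard them.
P0 = {0,2,4,9,10,11} | {1,3,5,7,8,12}.
On input a, block {0,2,4,9,10,11} splits into {0,2,4,9,11} and {10}.
Split {0,2,4,9,11} by δ(·,b) → {0,2,9} and {4} and {11}.
Refine {0,2,9} on symbol b: members go to different blocks, giving {2,9} and {0}.
On input a, block {1,3,5,7,8,12} splits into {1,3,5,12} and {7} and {8}.
The partition is now stable with 8 blocks: {2,9} | {1,3,5,12} | {10} | {4} | {11} | {0} | {7} | {8}.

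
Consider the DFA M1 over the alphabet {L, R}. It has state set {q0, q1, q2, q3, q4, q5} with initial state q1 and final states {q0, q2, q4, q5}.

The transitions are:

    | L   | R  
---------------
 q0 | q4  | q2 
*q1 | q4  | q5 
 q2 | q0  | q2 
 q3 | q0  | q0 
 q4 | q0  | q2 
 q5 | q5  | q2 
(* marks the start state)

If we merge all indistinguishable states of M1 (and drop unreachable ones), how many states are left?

2

States {q3} cannot be reached from the start state, so discard them.
Start with accepting vs non-accepting: {q0,q2,q4,q5} | {q1}.
Stable partition: {q0,q2,q4,q5} | {q1} — 2 equivalence classes.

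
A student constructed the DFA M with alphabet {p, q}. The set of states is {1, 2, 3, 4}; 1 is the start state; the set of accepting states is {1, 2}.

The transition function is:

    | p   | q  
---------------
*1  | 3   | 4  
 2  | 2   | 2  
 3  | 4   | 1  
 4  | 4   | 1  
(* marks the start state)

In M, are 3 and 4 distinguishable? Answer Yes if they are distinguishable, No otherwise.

No

States {2} cannot be reached from the start state, so discard them.
P0 = {1} | {3,4}.
The partition is now stable with 2 blocks: {1} | {3,4}.
3 and 4 lie in the same block of the stable partition, so they are equivalent — no string distinguishes them.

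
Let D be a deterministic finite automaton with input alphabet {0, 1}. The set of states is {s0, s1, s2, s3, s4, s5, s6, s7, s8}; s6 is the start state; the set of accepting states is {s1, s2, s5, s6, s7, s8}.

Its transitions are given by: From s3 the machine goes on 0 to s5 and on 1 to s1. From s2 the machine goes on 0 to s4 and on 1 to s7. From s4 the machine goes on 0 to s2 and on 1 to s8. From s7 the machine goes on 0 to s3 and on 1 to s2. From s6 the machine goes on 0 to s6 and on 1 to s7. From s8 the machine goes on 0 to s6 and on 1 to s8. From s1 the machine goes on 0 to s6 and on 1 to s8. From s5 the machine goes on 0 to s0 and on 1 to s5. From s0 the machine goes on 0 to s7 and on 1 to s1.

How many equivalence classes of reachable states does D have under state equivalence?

4

Initial partition by acceptance: {s1,s2,s5,s6,s7,s8} | {s0,s3,s4}.
Refine {s1,s2,s5,s6,s7,s8} on symbol 0: members go to different blocks, giving {s1,s6,s8} and {s2,s5,s7}.
Refine {s1,s6,s8} on symbol 1: members go to different blocks, giving {s1,s8} and {s6}.
Stable partition: {s1,s8} | {s0,s3,s4} | {s2,s5,s7} | {s6} — 4 equivalence classes.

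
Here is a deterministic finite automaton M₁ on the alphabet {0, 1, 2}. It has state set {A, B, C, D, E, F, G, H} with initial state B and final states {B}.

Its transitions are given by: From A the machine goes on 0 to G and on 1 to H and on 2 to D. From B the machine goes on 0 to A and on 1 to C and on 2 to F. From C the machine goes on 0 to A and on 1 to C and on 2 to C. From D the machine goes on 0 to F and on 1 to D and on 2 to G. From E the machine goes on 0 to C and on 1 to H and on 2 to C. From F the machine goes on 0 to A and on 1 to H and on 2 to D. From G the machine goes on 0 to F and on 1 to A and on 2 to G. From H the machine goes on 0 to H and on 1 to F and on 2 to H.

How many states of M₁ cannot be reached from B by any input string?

BFS from B reaches {A, B, C, D, F, G, H}; the 1 state(s) E are never visited.

1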